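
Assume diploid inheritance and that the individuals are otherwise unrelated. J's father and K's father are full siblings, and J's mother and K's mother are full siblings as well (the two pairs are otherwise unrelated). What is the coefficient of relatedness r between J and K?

0.25

With two independent routes of shared ancestry, r is the sum of the two contributions.
J and K are related in two ways: first cousins through their fathers (r = 1/8) and first cousins through their mothers (r = 1/8) — i.e. double first cousins.
r = 1/8 + 1/8 = 1/4 = 0.25.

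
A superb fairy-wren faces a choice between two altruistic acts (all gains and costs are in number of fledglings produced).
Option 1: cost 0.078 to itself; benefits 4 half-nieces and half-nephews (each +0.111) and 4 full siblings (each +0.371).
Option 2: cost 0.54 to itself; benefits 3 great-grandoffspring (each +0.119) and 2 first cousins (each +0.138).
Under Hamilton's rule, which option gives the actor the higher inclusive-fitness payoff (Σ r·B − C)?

Option 1: r to a half-niece or half-nephew = 0.125.
Option 1: r to a full sibling = 0.5.
Option 1: Σ r·B − C = (4·0.125·0.111 + 4·0.5·0.371) − 0.078 = 0.7195.
Option 2: r to a great-grandoffspring = 0.125.
Option 2: r to a first cousin = 0.125.
Option 2: Σ r·B − C = (3·0.125·0.119 + 2·0.125·0.138) − 0.54 = -0.460875.
Option 1 has the higher net inclusive-fitness payoff.

Option 1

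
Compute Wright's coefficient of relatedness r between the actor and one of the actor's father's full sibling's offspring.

Each parent–offspring link contributes a factor of 1/2, and independent paths through distinct common ancestors add.
First cousins share one grandparent pair — two paths of length 4: r = 2·(1/2)^4 = 1/8.

0.125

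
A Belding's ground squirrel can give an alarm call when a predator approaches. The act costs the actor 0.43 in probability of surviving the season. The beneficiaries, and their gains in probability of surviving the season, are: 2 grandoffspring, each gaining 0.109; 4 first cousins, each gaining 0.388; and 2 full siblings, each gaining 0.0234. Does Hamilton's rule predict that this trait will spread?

Hamilton's rule: the trait is favored when the sum of r·B over every recipient exceeds the actor's cost C.
r to a grandoffspring = 1/4 (two parent–offspring links: r = (1/2)^2 = 1/4).
r to a first cousin = 0.125 (first cousins share one grandparent pair — two paths of length 4: r = 2·(1/2)^4 = 1/8).
r to a full sibling = 0.5 (full sibs share both parents — two paths of length 2: r = 2·(1/2)^2 = 1/2).
Summing one r·B term per recipient: 2·0.25·0.109 + 4·0.125·0.388 + 2·0.5·0.0234 = 0.2719.
0.2719 < 0.43: the indirect benefit is less than the cost.

No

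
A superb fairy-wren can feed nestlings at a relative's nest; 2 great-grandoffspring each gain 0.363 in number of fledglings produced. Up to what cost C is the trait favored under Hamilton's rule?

r to a great-grandoffspring = 1/8 (three parent–offspring links: r = (1/2)^3 = 1/8).
Hamilton's rule: n·r·B > C, so the trait is favored while C < n·r·B = 2·0.125·0.363 = 0.09075.

0.09075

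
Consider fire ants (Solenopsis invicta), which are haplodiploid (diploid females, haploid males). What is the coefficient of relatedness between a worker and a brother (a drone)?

0.25

Her haploid brother carries none of their father's genes and a random half of their mother's genome; that half matches the maternal half of her own genome with probability 1/2: r = 1/2 · 1/2 = 1/4.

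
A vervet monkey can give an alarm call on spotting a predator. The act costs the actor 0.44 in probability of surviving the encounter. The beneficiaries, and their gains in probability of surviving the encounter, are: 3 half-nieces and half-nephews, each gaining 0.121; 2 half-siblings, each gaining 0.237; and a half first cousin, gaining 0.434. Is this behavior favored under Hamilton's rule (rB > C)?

Hamilton's rule: the trait is favored when the sum of r·B over every recipient exceeds the actor's cost C.
r to a half-niece or half-nephew = 0.125 (half-aunt/uncle↔niece/nephew: one path of length 3: r = (1/2)^3 = 1/8).
r to a half-sibling = 0.25 (half-sibs share one parent — one path of length 2: r = (1/2)^2 = 1/4).
r to a half first cousin = 0.0625 (half first cousins share one grandparent — one path of length 4: r = (1/2)^4 = 1/16).
Summing one r·B term per recipient: 3·0.125·0.121 + 2·0.25·0.237 + 1·0.0625·0.434 = 0.191.
0.191 < 0.44: the indirect benefit is less than the cost.

No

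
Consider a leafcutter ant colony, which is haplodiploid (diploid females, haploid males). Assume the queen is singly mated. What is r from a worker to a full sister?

Haplodiploid full sisters inherit their father's entire haploid genome identically (contributing 1/2) and on average half of their mother's contribution (1/2 · 1/2 = 1/4); r = 1/2 + 1/4 = 3/4.

0.75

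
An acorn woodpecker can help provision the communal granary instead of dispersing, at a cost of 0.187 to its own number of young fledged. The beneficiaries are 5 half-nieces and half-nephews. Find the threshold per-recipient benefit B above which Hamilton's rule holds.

r to a half-niece or half-nephew = 1/8 (half-aunt/uncle↔niece/nephew: one path of length 3: r = (1/2)^3 = 1/8).
Hamilton's rule with n recipients of equal r: n·r·B > C, so B > C/(n·r) = 0.187/(5·0.125) = 0.2992.

0.2992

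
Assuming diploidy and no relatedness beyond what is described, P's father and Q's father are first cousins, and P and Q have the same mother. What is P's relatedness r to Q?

0.28125

Wright's path rule: contributions from independent ancestry routes add.
P and Q are related in two ways: second cousins through their fathers (r = 1/32) and half-sibs through their shared mother (r = 1/4).
r = 1/32 + 1/4 = 9/32 = 0.28125.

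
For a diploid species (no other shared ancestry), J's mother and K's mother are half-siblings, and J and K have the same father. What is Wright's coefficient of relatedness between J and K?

Relatedness sums over independent paths through distinct common ancestors.
J and K are related in two ways: half first cousins through their mothers (r = 1/16) and half-sibs through their shared father (r = 1/4).
r = 1/16 + 1/4 = 5/16 = 0.3125.

0.3125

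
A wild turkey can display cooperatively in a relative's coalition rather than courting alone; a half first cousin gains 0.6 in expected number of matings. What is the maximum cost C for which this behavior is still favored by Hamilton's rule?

r to a half first cousin = 0.0625 (half first cousins share one grandparent — one path of length 4: r = (1/2)^4 = 1/16).
Hamilton's rule: n·r·B > C, so the trait is favored while C < n·r·B = 1·0.0625·0.6 = 0.0375.

0.0375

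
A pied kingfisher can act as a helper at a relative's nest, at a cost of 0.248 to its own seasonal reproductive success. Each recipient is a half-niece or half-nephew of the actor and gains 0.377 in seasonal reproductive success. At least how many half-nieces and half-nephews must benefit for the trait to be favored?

r to a half-niece or half-nephew = 0.125 (half-aunt/uncle↔niece/nephew: one path of length 3: r = (1/2)^3 = 1/8).
Hamilton's rule: n·r·B > C  ⇒  n > C/(r·B) = 0.248/(0.125·0.377) = 5.263.
The smallest integer exceeding 5.263 is 6.

6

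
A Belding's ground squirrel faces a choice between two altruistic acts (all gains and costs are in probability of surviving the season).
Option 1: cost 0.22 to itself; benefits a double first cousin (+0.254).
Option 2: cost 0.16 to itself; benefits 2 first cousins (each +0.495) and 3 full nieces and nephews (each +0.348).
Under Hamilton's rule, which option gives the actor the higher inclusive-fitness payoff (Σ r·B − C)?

Option 2

Option 1: r to a double first cousin = 0.25.
Option 1: Σ r·B − C = (1·0.25·0.254) − 0.22 = -0.1565.
Option 2: r to a first cousin = 0.125.
Option 2: r to a full niece or nephew = 0.25.
Option 2: Σ r·B − C = (2·0.125·0.495 + 3·0.25·0.348) − 0.16 = 0.22475.
Option 2 has the higher net inclusive-fitness payoff.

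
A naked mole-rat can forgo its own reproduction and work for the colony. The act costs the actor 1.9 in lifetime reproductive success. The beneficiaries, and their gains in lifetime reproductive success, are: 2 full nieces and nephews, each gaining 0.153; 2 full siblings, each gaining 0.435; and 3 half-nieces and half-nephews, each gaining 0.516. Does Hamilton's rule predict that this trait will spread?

No

Hamilton's rule: the trait is favored when the sum of r·B over every recipient exceeds the actor's cost C.
r to a full niece or nephew = 1/4 (full aunt/uncle↔niece/nephew: two paths of length 3 through the shared grandparent pair: r = 2·(1/2)^3 = 1/4).
r to a full sibling = 1/2 (full sibs share both parents — two paths of length 2: r = 2·(1/2)^2 = 1/2).
r to a half-niece or half-nephew = 1/8 (half-aunt/uncle↔niece/nephew: one path of length 3: r = (1/2)^3 = 1/8).
Summing one r·B term per recipient: 2·0.25·0.153 + 2·0.5·0.435 + 3·0.125·0.516 = 0.705.
0.705 < 1.9: the indirect benefit is less than the cost.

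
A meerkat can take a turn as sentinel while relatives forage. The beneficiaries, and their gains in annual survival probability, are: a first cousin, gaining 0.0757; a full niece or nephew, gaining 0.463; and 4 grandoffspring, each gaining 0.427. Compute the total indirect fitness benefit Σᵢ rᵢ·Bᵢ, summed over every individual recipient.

0.5522125

r to a first cousin = 0.125 (first cousins share one grandparent pair — two paths of length 4: r = 2·(1/2)^4 = 1/8).
r to a full niece or nephew = 0.25 (full aunt/uncle↔niece/nephew: two paths of length 3 through the shared grandparent pair: r = 2·(1/2)^3 = 1/4).
r to a grandoffspring = 1/4 (two parent–offspring links: r = (1/2)^2 = 1/4).
Summing one r·B term per recipient: 1·0.125·0.0757 + 1·0.25·0.463 + 4·0.25·0.427 = 0.5522125.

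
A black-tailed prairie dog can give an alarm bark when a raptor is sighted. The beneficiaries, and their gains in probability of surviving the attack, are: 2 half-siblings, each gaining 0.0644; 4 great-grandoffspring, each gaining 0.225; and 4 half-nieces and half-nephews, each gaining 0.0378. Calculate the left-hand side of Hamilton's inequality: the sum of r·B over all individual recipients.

r to a half-sibling = 0.25 (half-sibs share one parent — one path of length 2: r = (1/2)^2 = 1/4).
r to a great-grandoffspring = 1/8 (three parent–offspring links: r = (1/2)^3 = 1/8).
r to a half-niece or half-nephew = 0.125 (half-aunt/uncle↔niece/nephew: one path of length 3: r = (1/2)^3 = 1/8).
Summing one r·B term per recipient: 2·0.25·0.0644 + 4·0.125·0.225 + 4·0.125·0.0378 = 0.1636.

0.1636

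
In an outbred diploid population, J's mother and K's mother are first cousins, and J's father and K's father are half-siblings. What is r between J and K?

0.09375

Independent pedigree routes through distinct common ancestors add.
J and K are related in two ways: second cousins through their mothers (r = 1/32) and half first cousins through their fathers (r = 1/16).
r = 1/32 + 1/16 = 0.09375.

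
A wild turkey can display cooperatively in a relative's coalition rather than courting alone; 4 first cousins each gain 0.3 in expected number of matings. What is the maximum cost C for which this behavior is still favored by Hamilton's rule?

0.15

r to a first cousin = 0.125 (first cousins share one grandparent pair — two paths of length 4: r = 2·(1/2)^4 = 1/8).
Hamilton's rule: n·r·B > C, so the trait is favored while C < n·r·B = 4·0.125·0.3 = 0.15.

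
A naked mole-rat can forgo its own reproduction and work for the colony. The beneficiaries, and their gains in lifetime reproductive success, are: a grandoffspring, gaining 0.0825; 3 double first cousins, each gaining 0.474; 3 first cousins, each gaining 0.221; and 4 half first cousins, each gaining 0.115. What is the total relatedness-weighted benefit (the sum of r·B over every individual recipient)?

0.48775

r to a grandoffspring = 1/4 (two parent–offspring links: r = (1/2)^2 = 1/4).
r to a double first cousin = 1/4 (double first cousins share both grandparent pairs — four paths of length 4: r = 4·(1/2)^4 = 1/4).
r to a first cousin = 1/8 (first cousins share one grandparent pair — two paths of length 4: r = 2·(1/2)^4 = 1/8).
r to a half first cousin = 0.0625 (half first cousins share one grandparent — one path of length 4: r = (1/2)^4 = 1/16).
Summing one r·B term per recipient: 1·0.25·0.0825 + 3·0.25·0.474 + 3·0.125·0.221 + 4·0.0625·0.115 = 0.48775.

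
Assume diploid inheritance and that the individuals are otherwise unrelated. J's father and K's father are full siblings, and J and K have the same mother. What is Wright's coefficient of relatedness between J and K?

0.375

With two independent routes of shared ancestry, r is the sum of the two contributions.
J and K are related in two ways: first cousins through their fathers (r = 1/8) and half-sibs through their shared mother (r = 1/4).
r = 1/8 + 1/4 = 3/8 = 0.375.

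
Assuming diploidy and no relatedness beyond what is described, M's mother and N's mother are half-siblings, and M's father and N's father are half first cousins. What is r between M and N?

Wright's path rule: contributions from independent ancestry routes add.
M and N are related in two ways: half first cousins through their mothers (r = 1/16) and half second cousins through their fathers (r = 1/64).
r = 1/16 + 1/64 = 5/64 = 0.078125.

0.078125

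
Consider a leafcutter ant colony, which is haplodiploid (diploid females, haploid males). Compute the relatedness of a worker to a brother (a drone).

0.25

Her haploid brother carries none of their father's genes and a random half of their mother's genome; that half matches the maternal half of her own genome with probability 1/2: r = 1/2 · 1/2 = 1/4.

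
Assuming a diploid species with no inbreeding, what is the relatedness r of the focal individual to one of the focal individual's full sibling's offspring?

Each parent–offspring link contributes a factor of 1/2, and independent paths through distinct common ancestors add.
Full aunt/uncle↔niece/nephew: two paths of length 3 through the shared grandparent pair: r = 2·(1/2)^3 = 1/4.

0.25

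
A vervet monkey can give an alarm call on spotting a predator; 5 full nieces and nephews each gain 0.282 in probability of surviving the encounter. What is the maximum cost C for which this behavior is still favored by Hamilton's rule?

r to a full niece or nephew = 0.25 (full aunt/uncle↔niece/nephew: two paths of length 3 through the shared grandparent pair: r = 2·(1/2)^3 = 1/4).
Hamilton's rule: n·r·B > C, so the trait is favored while C < n·r·B = 5·0.25·0.282 = 0.3525.

0.3525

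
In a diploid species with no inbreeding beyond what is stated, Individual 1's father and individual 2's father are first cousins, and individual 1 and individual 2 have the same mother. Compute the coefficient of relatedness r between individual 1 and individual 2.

0.28125

Relatedness sums over independent paths through distinct common ancestors.
Individual 1 and individual 2 are related in two ways: second cousins through their fathers (r = 1/32) and half-sibs through their shared mother (r = 1/4).
r = 1/32 + 1/4 = 0.28125.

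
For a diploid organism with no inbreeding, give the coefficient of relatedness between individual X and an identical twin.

1

Each parent–offspring link contributes a factor of 1/2, and independent paths through distinct common ancestors add.
Monozygotic twins share every allele identical by descent: r = 1.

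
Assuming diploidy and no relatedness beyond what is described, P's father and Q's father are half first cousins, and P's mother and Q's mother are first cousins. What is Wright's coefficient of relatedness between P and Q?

0.046875

Independent pedigree routes through distinct common ancestors add.
P and Q are related in two ways: half second cousins through their fathers (r = 1/64) and second cousins through their mothers (r = 1/32).
r = 1/64 + 1/32 = 3/64 = 0.046875.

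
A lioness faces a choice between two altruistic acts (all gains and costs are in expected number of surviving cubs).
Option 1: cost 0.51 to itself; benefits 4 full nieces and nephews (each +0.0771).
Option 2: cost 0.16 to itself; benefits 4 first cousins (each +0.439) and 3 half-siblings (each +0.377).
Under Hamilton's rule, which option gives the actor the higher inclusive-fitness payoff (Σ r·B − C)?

Option 2

Option 1: r to a full niece or nephew = 0.25.
Option 1: Σ r·B − C = (4·0.25·0.0771) − 0.51 = -0.4329.
Option 2: r to a first cousin = 0.125.
Option 2: r to a half-sibling = 0.25.
Option 2: Σ r·B − C = (4·0.125·0.439 + 3·0.25·0.377) − 0.16 = 0.34225.
Option 2 has the higher net inclusive-fitness payoff.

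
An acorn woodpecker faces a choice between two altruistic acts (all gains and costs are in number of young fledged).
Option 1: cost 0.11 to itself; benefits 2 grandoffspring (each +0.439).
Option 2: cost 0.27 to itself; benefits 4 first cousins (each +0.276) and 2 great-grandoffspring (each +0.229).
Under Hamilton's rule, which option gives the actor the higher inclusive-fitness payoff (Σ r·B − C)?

Option 1: r to a grandoffspring = 0.25.
Option 1: Σ r·B − C = (2·0.25·0.439) − 0.11 = 0.1095.
Option 2: r to a first cousin = 0.125.
Option 2: r to a great-grandoffspring = 0.125.
Option 2: Σ r·B − C = (4·0.125·0.276 + 2·0.125·0.229) − 0.27 = -0.07475.
Option 1 has the higher net inclusive-fitness payoff.

Option 1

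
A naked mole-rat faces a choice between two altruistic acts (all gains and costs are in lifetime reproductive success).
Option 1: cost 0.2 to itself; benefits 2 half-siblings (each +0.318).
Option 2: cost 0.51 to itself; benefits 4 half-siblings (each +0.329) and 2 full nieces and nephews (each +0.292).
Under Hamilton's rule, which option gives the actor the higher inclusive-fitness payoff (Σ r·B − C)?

Option 1: r to a half-sibling = 0.25.
Option 1: Σ r·B − C = (2·0.25·0.318) − 0.2 = -0.041.
Option 2: r to a half-sibling = 0.25.
Option 2: r to a full niece or nephew = 0.25.
Option 2: Σ r·B − C = (4·0.25·0.329 + 2·0.25·0.292) − 0.51 = -0.035.
Option 2 has the higher net inclusive-fitness payoff.

Option 2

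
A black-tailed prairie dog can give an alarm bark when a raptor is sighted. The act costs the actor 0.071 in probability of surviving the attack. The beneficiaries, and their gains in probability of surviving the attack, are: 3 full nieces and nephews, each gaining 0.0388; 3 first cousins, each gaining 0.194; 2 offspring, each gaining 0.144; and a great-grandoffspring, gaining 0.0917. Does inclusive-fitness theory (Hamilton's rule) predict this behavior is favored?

Hamilton's rule: the trait is favored when the sum of r·B over every recipient exceeds the actor's cost C.
r to a full niece or nephew = 1/4 (full aunt/uncle↔niece/nephew: two paths of length 3 through the shared grandparent pair: r = 2·(1/2)^3 = 1/4).
r to a first cousin = 1/8 (first cousins share one grandparent pair — two paths of length 4: r = 2·(1/2)^4 = 1/8).
r to an offspring = 0.5 (one parent–offspring link: r = (1/2)^1 = 1/2).
r to a great-grandoffspring = 0.125 (three parent–offspring links: r = (1/2)^3 = 1/8).
Summing one r·B term per recipient: 3·0.25·0.0388 + 3·0.125·0.194 + 2·0.5·0.144 + 1·0.125·0.0917 = 0.2573125.
0.2573125 > 0.071: the indirect benefit exceeds the cost.

Yes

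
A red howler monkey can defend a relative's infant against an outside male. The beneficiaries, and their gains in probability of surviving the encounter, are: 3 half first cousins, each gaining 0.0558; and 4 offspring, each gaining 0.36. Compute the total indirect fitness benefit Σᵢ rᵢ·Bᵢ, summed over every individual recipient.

r to a half first cousin = 1/16 (half first cousins share one grandparent — one path of length 4: r = (1/2)^4 = 1/16).
r to an offspring = 0.5 (one parent–offspring link: r = (1/2)^1 = 1/2).
Summing one r·B term per recipient: 3·0.0625·0.0558 + 4·0.5·0.36 = 0.7304625.

0.7304625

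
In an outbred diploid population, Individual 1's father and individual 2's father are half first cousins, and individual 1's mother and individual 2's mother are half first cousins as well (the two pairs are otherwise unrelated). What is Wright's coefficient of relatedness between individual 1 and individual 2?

0.03125

Wright's path rule: contributions from independent ancestry routes add.
Individual 1 and individual 2 are related in two ways: half second cousins through their fathers (r = 1/64) and half second cousins through their mothers (r = 1/64).
r = 1/64 + 1/64 = 1/32 = 0.03125.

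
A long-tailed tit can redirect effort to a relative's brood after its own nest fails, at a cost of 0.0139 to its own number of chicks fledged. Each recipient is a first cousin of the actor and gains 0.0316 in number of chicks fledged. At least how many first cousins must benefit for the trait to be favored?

4

r to a first cousin = 0.125 (first cousins share one grandparent pair — two paths of length 4: r = 2·(1/2)^4 = 1/8).
Hamilton's rule: n·r·B > C  ⇒  n > C/(r·B) = 0.0139/(0.125·0.0316) = 3.519.
The smallest integer exceeding 3.519 is 4.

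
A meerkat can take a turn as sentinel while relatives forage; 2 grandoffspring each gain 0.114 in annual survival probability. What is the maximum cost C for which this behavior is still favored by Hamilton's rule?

r to a grandoffspring = 0.25 (two parent–offspring links: r = (1/2)^2 = 1/4).
Hamilton's rule: n·r·B > C, so the trait is favored while C < n·r·B = 2·0.25·0.114 = 0.057.

0.057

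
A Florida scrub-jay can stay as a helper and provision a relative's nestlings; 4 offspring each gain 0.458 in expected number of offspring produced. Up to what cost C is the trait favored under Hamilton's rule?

r to an offspring = 0.5 (one parent–offspring link: r = (1/2)^1 = 1/2).
Hamilton's rule: n·r·B > C, so the trait is favored while C < n·r·B = 4·0.5·0.458 = 0.916.

0.916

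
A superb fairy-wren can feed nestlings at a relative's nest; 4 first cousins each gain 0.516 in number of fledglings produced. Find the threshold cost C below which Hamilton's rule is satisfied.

0.258

r to a first cousin = 1/8 (first cousins share one grandparent pair — two paths of length 4: r = 2·(1/2)^4 = 1/8).
Hamilton's rule: n·r·B > C, so the trait is favored while C < n·r·B = 4·0.125·0.516 = 0.258.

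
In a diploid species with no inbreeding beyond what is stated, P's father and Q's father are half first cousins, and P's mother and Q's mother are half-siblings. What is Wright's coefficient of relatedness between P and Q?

0.078125

Wright's path rule: contributions from independent ancestry routes add.
P and Q are related in two ways: half second cousins through their fathers (r = 1/64) and half first cousins through their mothers (r = 1/16).
r = 1/64 + 1/16 = 0.078125.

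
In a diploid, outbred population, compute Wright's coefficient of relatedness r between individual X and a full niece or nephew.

0.25

Each parent–offspring link contributes a factor of 1/2, and independent paths through distinct common ancestors add.
Full aunt/uncle↔niece/nephew: two paths of length 3 through the shared grandparent pair: r = 2·(1/2)^3 = 1/4.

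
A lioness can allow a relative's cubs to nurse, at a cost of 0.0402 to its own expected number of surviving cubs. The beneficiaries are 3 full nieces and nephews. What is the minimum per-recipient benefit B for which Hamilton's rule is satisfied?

0.0536

r to a full niece or nephew = 0.25 (full aunt/uncle↔niece/nephew: two paths of length 3 through the shared grandparent pair: r = 2·(1/2)^3 = 1/4).
Hamilton's rule with n recipients of equal r: n·r·B > C, so B > C/(n·r) = 0.0402/(3·0.25) = 0.0536.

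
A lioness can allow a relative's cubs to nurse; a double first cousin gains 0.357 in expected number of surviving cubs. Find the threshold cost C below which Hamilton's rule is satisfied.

0.08925

r to a double first cousin = 1/4 (double first cousins share both grandparent pairs — four paths of length 4: r = 4·(1/2)^4 = 1/4).
Hamilton's rule: n·r·B > C, so the trait is favored while C < n·r·B = 1·0.25·0.357 = 0.08925.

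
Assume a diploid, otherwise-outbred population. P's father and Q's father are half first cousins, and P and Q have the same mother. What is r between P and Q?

Independent pedigree routes through distinct common ancestors add.
P and Q are related in two ways: half second cousins through their fathers (r = 1/64) and half-sibs through their shared mother (r = 1/4).
r = 1/64 + 1/4 = 0.265625.

0.265625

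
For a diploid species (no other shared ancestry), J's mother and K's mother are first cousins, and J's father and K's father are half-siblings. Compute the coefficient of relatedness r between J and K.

0.09375

With two independent routes of shared ancestry, r is the sum of the two contributions.
J and K are related in two ways: second cousins through their mothers (r = 1/32) and half first cousins through their fathers (r = 1/16).
r = 1/32 + 1/16 = 0.09375.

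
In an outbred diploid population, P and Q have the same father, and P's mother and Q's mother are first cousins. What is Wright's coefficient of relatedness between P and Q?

Wright's path rule: contributions from independent ancestry routes add.
P and Q are related in two ways: half-sibs through their shared father (r = 1/4) and second cousins through their mothers (r = 1/32).
r = 1/4 + 1/32 = 9/32 = 0.28125.

0.28125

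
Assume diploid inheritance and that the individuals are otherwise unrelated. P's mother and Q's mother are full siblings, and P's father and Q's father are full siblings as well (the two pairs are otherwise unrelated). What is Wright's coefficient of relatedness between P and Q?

0.25

Wright's path rule: contributions from independent ancestry routes add.
P and Q are related in two ways: first cousins through their mothers (r = 1/8) and first cousins through their fathers (r = 1/8) — i.e. double first cousins.
r = 1/8 + 1/8 = 1/4 = 0.25.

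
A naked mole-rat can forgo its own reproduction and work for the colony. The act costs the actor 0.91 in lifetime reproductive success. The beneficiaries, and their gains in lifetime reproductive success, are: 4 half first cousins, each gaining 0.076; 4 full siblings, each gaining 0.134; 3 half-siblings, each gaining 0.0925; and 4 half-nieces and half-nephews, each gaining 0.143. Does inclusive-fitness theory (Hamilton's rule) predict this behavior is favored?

Hamilton's rule: the trait is favored when the sum of r·B over every recipient exceeds the actor's cost C.
r to a half first cousin = 0.0625 (half first cousins share one grandparent — one path of length 4: r = (1/2)^4 = 1/16).
r to a full sibling = 1/2 (full sibs share both parents — two paths of length 2: r = 2·(1/2)^2 = 1/2).
r to a half-sibling = 0.25 (half-sibs share one parent — one path of length 2: r = (1/2)^2 = 1/4).
r to a half-niece or half-nephew = 1/8 (half-aunt/uncle↔niece/nephew: one path of length 3: r = (1/2)^3 = 1/8).
Summing one r·B term per recipient: 4·0.0625·0.076 + 4·0.5·0.134 + 3·0.25·0.0925 + 4·0.125·0.143 = 0.427875.
0.427875 < 0.91: the indirect benefit is less than the cost.

No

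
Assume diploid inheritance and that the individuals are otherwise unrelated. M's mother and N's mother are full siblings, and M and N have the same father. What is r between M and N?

0.375

Independent pedigree routes through distinct common ancestors add.
M and N are related in two ways: first cousins through their mothers (r = 1/8) and half-sibs through their shared father (r = 1/4).
r = 1/8 + 1/4 = 0.375.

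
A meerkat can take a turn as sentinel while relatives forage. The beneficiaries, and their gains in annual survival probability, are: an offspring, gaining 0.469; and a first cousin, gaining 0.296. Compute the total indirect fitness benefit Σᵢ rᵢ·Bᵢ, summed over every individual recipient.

r to an offspring = 0.5 (one parent–offspring link: r = (1/2)^1 = 1/2).
r to a first cousin = 0.125 (first cousins share one grandparent pair — two paths of length 4: r = 2·(1/2)^4 = 1/8).
Summing one r·B term per recipient: 1·0.5·0.469 + 1·0.125·0.296 = 0.2715.

0.2715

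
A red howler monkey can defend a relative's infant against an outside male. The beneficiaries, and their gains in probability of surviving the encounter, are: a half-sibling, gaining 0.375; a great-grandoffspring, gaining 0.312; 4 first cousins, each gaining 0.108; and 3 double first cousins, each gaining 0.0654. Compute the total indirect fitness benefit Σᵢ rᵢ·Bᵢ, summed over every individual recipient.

r to a half-sibling = 1/4 (half-sibs share one parent — one path of length 2: r = (1/2)^2 = 1/4).
r to a great-grandoffspring = 0.125 (three parent–offspring links: r = (1/2)^3 = 1/8).
r to a first cousin = 0.125 (first cousins share one grandparent pair — two paths of length 4: r = 2·(1/2)^4 = 1/8).
r to a double first cousin = 0.25 (double first cousins share both grandparent pairs — four paths of length 4: r = 4·(1/2)^4 = 1/4).
Summing one r·B term per recipient: 1·0.25·0.375 + 1·0.125·0.312 + 4·0.125·0.108 + 3·0.25·0.0654 = 0.2358.

0.2358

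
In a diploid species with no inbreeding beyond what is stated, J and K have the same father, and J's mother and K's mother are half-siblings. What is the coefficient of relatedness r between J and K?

0.3125

Wright's path rule: contributions from independent ancestry routes add.
J and K are related in two ways: half-sibs through their shared father (r = 1/4) and half first cousins through their mothers (r = 1/16).
r = 1/4 + 1/16 = 0.3125.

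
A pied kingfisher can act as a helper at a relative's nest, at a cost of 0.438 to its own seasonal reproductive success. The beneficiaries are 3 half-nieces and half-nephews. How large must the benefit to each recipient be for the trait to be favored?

1.168

r to a half-niece or half-nephew = 0.125 (half-aunt/uncle↔niece/nephew: one path of length 3: r = (1/2)^3 = 1/8).
Hamilton's rule with n recipients of equal r: n·r·B > C, so B > C/(n·r) = 0.438/(3·0.125) = 1.168.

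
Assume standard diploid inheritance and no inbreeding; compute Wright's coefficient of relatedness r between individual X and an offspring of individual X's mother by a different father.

Each parent–offspring link contributes a factor of 1/2, and independent paths through distinct common ancestors add.
Half-sibs share one parent — one path of length 2: r = (1/2)^2 = 1/4.

0.25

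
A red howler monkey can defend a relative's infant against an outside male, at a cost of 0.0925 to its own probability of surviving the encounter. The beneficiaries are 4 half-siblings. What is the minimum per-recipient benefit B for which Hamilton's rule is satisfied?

r to a half-sibling = 0.25 (half-sibs share one parent — one path of length 2: r = (1/2)^2 = 1/4).
Hamilton's rule with n recipients of equal r: n·r·B > C, so B > C/(n·r) = 0.0925/(4·0.25) = 0.0925.

0.0925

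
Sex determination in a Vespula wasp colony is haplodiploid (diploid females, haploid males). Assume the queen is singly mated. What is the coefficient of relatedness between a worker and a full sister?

0.75

Haplodiploid full sisters inherit their father's entire haploid genome identically (contributing 1/2) and on average half of their mother's contribution (1/2 · 1/2 = 1/4); r = 1/2 + 1/4 = 3/4.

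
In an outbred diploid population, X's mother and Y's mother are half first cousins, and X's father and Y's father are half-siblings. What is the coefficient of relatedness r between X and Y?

Relatedness sums over independent paths through distinct common ancestors.
X and Y are related in two ways: half second cousins through their mothers (r = 1/64) and half first cousins through their fathers (r = 1/16).
r = 1/64 + 1/16 = 0.078125.

0.078125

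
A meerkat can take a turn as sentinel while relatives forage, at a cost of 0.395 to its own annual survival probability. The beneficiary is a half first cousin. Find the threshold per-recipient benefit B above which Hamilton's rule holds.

6.32

r to a half first cousin = 1/16 (half first cousins share one grandparent — one path of length 4: r = (1/2)^4 = 1/16).
Hamilton's rule with n recipients of equal r: n·r·B > C, so B > C/(n·r) = 0.395/(1·0.0625) = 6.32.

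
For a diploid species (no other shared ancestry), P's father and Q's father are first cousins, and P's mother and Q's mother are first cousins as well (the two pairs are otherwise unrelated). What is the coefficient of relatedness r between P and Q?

Independent pedigree routes through distinct common ancestors add.
P and Q are related in two ways: second cousins through their fathers (r = 1/32) and second cousins through their mothers (r = 1/32).
r = 1/32 + 1/32 = 1/16 = 0.0625.

0.0625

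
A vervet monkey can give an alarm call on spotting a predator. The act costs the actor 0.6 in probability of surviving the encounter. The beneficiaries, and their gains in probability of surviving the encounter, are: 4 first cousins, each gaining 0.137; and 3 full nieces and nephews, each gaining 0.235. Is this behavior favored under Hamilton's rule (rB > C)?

No

Hamilton's rule: the trait is favored when the sum of r·B over every recipient exceeds the actor's cost C.
r to a first cousin = 1/8 (first cousins share one grandparent pair — two paths of length 4: r = 2·(1/2)^4 = 1/8).
r to a full niece or nephew = 0.25 (full aunt/uncle↔niece/nephew: two paths of length 3 through the shared grandparent pair: r = 2·(1/2)^3 = 1/4).
Summing one r·B term per recipient: 4·0.125·0.137 + 3·0.25·0.235 = 0.24475.
0.24475 < 0.6: the indirect benefit is less than the cost.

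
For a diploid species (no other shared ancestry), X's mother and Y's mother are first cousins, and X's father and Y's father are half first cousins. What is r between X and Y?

Relatedness sums over independent paths through distinct common ancestors.
X and Y are related in two ways: second cousins through their mothers (r = 1/32) and half second cousins through their fathers (r = 1/64).
r = 1/32 + 1/64 = 3/64 = 0.046875.

0.046875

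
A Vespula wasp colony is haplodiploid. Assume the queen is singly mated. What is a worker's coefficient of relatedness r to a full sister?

Haplodiploid full sisters inherit their father's entire haploid genome identically (contributing 1/2) and on average half of their mother's contribution (1/2 · 1/2 = 1/4); r = 1/2 + 1/4 = 3/4.

0.75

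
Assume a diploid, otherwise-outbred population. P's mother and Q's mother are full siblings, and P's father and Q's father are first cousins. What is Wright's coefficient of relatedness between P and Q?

0.15625

Independent pedigree routes through distinct common ancestors add.
P and Q are related in two ways: first cousins through their mothers (r = 1/8) and second cousins through their fathers (r = 1/32).
r = 1/8 + 1/32 = 0.15625.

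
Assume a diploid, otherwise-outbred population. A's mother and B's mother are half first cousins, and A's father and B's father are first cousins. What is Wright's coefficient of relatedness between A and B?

With two independent routes of shared ancestry, r is the sum of the two contributions.
A and B are related in two ways: half second cousins through their mothers (r = 1/64) and second cousins through their fathers (r = 1/32).
r = 1/64 + 1/32 = 3/64 = 0.046875.

0.046875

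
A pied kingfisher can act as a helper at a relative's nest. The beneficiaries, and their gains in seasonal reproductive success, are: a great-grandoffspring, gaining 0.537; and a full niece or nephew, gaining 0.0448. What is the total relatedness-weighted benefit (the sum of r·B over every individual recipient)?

r to a great-grandoffspring = 1/8 (three parent–offspring links: r = (1/2)^3 = 1/8).
r to a full niece or nephew = 1/4 (full aunt/uncle↔niece/nephew: two paths of length 3 through the shared grandparent pair: r = 2·(1/2)^3 = 1/4).
Summing one r·B term per recipient: 1·0.125·0.537 + 1·0.25·0.0448 = 0.078325.

0.078325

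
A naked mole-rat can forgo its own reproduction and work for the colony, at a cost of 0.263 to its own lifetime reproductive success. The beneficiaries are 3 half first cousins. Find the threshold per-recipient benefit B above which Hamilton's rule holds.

1.4027

r to a half first cousin = 1/16 (half first cousins share one grandparent — one path of length 4: r = (1/2)^4 = 1/16).
Hamilton's rule with n recipients of equal r: n·r·B > C, so B > C/(n·r) = 0.263/(3·0.0625) = 1.4027.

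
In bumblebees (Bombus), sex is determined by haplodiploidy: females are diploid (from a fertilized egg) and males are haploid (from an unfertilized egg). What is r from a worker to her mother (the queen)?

One meiotic link between diploid queen and diploid daughter: r = 1/2.

0.5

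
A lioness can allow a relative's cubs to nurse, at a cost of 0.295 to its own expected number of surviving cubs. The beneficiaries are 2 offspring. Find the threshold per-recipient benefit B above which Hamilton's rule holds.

r to an offspring = 0.5 (one parent–offspring link: r = (1/2)^1 = 1/2).
Hamilton's rule with n recipients of equal r: n·r·B > C, so B > C/(n·r) = 0.295/(2·0.5) = 0.295.

0.295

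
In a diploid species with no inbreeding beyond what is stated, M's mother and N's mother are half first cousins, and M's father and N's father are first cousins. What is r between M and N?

0.046875

With two independent routes of shared ancestry, r is the sum of the two contributions.
M and N are related in two ways: half second cousins through their mothers (r = 1/64) and second cousins through their fathers (r = 1/32).
r = 1/64 + 1/32 = 3/64 = 0.046875.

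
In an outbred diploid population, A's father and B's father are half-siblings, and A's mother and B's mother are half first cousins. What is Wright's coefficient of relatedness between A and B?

0.078125

Wright's path rule: contributions from independent ancestry routes add.
A and B are related in two ways: half first cousins through their fathers (r = 1/16) and half second cousins through their mothers (r = 1/64).
r = 1/16 + 1/64 = 0.078125.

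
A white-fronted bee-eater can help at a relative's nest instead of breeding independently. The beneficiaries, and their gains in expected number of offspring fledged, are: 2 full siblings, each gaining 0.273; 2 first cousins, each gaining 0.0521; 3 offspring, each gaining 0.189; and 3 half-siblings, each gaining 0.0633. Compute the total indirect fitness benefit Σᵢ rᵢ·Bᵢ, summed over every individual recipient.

r to a full sibling = 0.5 (full sibs share both parents — two paths of length 2: r = 2·(1/2)^2 = 1/2).
r to a first cousin = 1/8 (first cousins share one grandparent pair — two paths of length 4: r = 2·(1/2)^4 = 1/8).
r to an offspring = 1/2 (one parent–offspring link: r = (1/2)^1 = 1/2).
r to a half-sibling = 0.25 (half-sibs share one parent — one path of length 2: r = (1/2)^2 = 1/4).
Summing one r·B term per recipient: 2·0.5·0.273 + 2·0.125·0.0521 + 3·0.5·0.189 + 3·0.25·0.0633 = 0.617.

0.617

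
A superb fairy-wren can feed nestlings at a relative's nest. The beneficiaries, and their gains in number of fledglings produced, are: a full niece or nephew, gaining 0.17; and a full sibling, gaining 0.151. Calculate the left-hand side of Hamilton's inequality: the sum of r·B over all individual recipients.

0.118

r to a full niece or nephew = 1/4 (full aunt/uncle↔niece/nephew: two paths of length 3 through the shared grandparent pair: r = 2·(1/2)^3 = 1/4).
r to a full sibling = 0.5 (full sibs share both parents — two paths of length 2: r = 2·(1/2)^2 = 1/2).
Summing one r·B term per recipient: 1·0.25·0.17 + 1·0.5·0.151 = 0.118.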